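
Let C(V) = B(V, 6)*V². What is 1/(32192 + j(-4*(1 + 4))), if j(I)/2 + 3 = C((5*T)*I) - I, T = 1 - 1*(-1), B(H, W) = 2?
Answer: 1/192226 ≈ 5.2022e-6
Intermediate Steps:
T = 2 (T = 1 + 1 = 2)
C(V) = 2*V²
j(I) = -6 - 2*I + 400*I² (j(I) = -6 + 2*(2*((5*2)*I)² - I) = -6 + 2*(2*(10*I)² - I) = -6 + 2*(2*(100*I²) - I) = -6 + 2*(200*I² - I) = -6 + 2*(-I + 200*I²) = -6 + (-2*I + 400*I²) = -6 - 2*I + 400*I²)
1/(32192 + j(-4*(1 + 4))) = 1/(32192 + (-6 - (-8)*(1 + 4) + 400*(-4*(1 + 4))²)) = 1/(32192 + (-6 - (-8)*5 + 400*(-4*5)²)) = 1/(32192 + (-6 - 2*(-20) + 400*(-20)²)) = 1/(32192 + (-6 + 40 + 400*400)) = 1/(32192 + (-6 + 40 + 160000)) = 1/(32192 + 160034) = 1/192226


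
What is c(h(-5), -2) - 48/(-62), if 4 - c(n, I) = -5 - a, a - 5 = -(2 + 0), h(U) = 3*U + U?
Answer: 396/31 ≈ 12.774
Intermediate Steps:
h(U) = 4*U
a = 3 (a = 5 - (2 + 0) = 5 - 1*2 = 5 - 2 = 3)
c(n, I) = 12 (c(n, I) = 4 - (-5 - 1*3) = 4 - (-5 - 3) = 4 - 1*(-8) = 4 + 8 = 12)
c(h(-5), -2) - 48/(-62) = 12 - 48/(-62) = 12 - 1/62*(-48) = 12 + 24/31 = 396/31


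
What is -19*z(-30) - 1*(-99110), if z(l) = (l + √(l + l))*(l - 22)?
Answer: 69470 + 1976*I*√15 ≈ 69470.0 + 7653.0*I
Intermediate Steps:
z(l) = (-22 + l)*(l + √2*√l) (z(l) = (l + √(2*l))*(-22 + l) = (l + √2*√l)*(-22 + l) = (-22 + l)*(l + √2*√l))
-19*z(-30) - 1*(-99110) = -19*((-30)² - 22*(-30) + √2*(-30)^(3/2) - 22*√2*√(-30)) - 1*(-99110) = -19*(900 + 660 + √2*(-30*I*√30) - 22*√2*I*√30) + 99110 = -19*(900 + 660 - 60*I*√15 - 44*I*√15) + 99110 = -19*(1560 - 104*I*√15) + 99110 = (-29640 + 1976*I*√15) + 99110 = 69470 + 1976*I*√15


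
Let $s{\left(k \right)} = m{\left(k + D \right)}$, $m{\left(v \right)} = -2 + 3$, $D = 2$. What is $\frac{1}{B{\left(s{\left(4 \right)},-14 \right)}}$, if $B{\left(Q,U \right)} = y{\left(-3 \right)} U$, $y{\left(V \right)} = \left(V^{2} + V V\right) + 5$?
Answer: $- \frac{1}{322} \approx -0.0031056$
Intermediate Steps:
$y{\left(V \right)} = 5 + 2 V^{2}$ ($y{\left(V \right)} = \left(V^{2} + V^{2}\right) + 5 = 2 V^{2} + 5 = 5 + 2 V^{2}$)
$m{\left(v \right)} = 1$
$s{\left(k \right)} = 1$
$B{\left(Q,U \right)} = 23 U$ ($B{\left(Q,U \right)} = \left(5 + 2 \left(-3\right)^{2}\right) U = \left(5 + 2 \cdot 9\right) U = \left(5 + 18\right) U = 23 U$)
$\frac{1}{B{\left(s{\left(4 \right)},-14 \right)}} = \frac{1}{23 \left(-14\right)} = \frac{1}{-322} = - \frac{1}{322}$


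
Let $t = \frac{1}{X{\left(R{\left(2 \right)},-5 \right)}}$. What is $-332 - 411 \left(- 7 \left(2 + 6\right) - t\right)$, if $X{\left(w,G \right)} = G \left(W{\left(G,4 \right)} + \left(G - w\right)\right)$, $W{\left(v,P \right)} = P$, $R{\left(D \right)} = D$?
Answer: $\frac{113557}{5} \approx 22711.0$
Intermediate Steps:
$X{\left(w,G \right)} = G \left(4 + G - w\right)$ ($X{\left(w,G \right)} = G \left(4 + \left(G - w\right)\right) = G \left(4 + G - w\right)$)
$t = \frac{1}{15}$ ($t = \frac{1}{\left(-5\right) \left(4 - 5 - 2\right)} = \frac{1}{\left(-5\right) \left(-3\right)} = \frac{1}{15} \approx 0.066667$)
$-332 - 411 \left(- 7 \left(2 + 6\right) - t\right) = -332 - 411 \left(- 7 \left(2 + 6\right) - \frac{1}{15}\right) = -332 - 411 \left(\left(-7\right) 8 - \frac{1}{15}\right) = -332 - 411 \left(-56 - \frac{1}{15}\right) = -332 - - \frac{115217}{5} = -332 + \frac{115217}{5} = \frac{113557}{5}$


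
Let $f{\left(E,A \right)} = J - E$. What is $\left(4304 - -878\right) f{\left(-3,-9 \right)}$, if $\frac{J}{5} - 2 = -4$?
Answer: $-36274$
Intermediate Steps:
$J = -10$ ($J = 10 + 5 \left(-4\right) = 10 - 20 = -10$)
$f{\left(E,A \right)} = -10 - E$
$\left(4304 - -878\right) f{\left(-3,-9 \right)} = \left(4304 - -878\right) \left(-10 - -3\right) = \left(4304 + 878\right) \left(-10 + 3\right) = 5182 \left(-7\right) = -36274$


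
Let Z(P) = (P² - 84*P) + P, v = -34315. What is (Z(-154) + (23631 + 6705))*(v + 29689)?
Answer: -309174084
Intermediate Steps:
Z(P) = P² - 83*P
(Z(-154) + (23631 + 6705))*(v + 29689) = (-154*(-83 - 154) + (23631 + 6705))*(-34315 + 29689) = (-154*(-237) + 30336)*(-4626) = (36498 + 30336)*(-4626) = 66834*(-4626) = -309174084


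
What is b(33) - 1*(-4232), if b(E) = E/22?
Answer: 8467/2 ≈ 4233.5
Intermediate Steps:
b(E) = E/22 (b(E) = E*(1/22) = E/22)
b(33) - 1*(-4232) = (1/22)*33 - 1*(-4232) = 3/2 + 4232 = 8467/2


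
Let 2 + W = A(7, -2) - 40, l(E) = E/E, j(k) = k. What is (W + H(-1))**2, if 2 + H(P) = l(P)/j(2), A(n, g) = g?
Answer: 8281/4 ≈ 2070.3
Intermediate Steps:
l(E) = 1
W = -44 (W = -2 + (-2 - 40) = -2 - 42 = -44)
H(P) = -3/2 (H(P) = -2 + 1/2 = -3/2)
(W + H(-1))**2 = (-44 - 3/2)**2 = (-91/2)**2 = 8281/4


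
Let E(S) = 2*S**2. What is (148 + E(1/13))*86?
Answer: 2151204/169 ≈ 12729.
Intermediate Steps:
(148 + E(1/13))*86 = (148 + 2*(1/13)**2)*86 = (148 + 2*(1/169))*86 = (148 + 2/169)*86 = (25014/169)*86 = 2151204/169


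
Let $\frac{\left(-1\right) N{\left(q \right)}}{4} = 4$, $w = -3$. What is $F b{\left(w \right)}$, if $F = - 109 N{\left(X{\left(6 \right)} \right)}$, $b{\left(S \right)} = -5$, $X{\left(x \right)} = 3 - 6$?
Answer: $-8720$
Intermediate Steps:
$X{\left(x \right)} = -3$ ($X{\left(x \right)} = 3 - 6 = -3$)
$N{\left(q \right)} = -16$ ($N{\left(q \right)} = \left(-4\right) 4 = -16$)
$F = 1744$ ($F = \left(-109\right) \left(-16\right) = 1744$)
$F b{\left(w \right)} = 1744 \left(-5\right) = -8720$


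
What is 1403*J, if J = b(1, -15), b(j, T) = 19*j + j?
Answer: 28060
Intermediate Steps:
b(j, T) = 20*j
J = 20 (J = 20*1 = 20)
1403*J = 1403*20 = 28060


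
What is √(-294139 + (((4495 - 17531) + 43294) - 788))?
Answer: I*√264669 ≈ 514.46*I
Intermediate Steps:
√(-294139 + (((4495 - 17531) + 43294) - 788)) = √(-294139 + ((-13036 + 43294) - 788)) = √(-294139 + (30258 - 788)) = √(-294139 + 29470) = √(-264669) = I*√264669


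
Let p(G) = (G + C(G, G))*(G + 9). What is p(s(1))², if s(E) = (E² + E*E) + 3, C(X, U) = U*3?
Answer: 78400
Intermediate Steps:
C(X, U) = 3*U
s(E) = 3 + 2*E² (s(E) = (E² + E²) + 3 = 2*E² + 3 = 3 + 2*E²)
p(G) = 4*G*(9 + G) (p(G) = (G + 3*G)*(G + 9) = (4*G)*(9 + G) = 4*G*(9 + G))
p(s(1))² = (4*(3 + 2*1²)*(9 + (3 + 2*1²)))² = (4*(3 + 2*1)*(9 + (3 + 2*1)))² = (4*(3 + 2)*(9 + (3 + 2)))² = (4*5*(9 + 5))² = (4*5*14)² = 280² = 78400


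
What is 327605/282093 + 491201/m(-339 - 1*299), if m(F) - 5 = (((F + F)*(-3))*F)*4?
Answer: 3061825589162/2755780903743 ≈ 1.1111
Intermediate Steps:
m(F) = 5 - 24*F² (m(F) = 5 + (((F + F)*(-3))*F)*4 = 5 + (((2*F)*(-3))*F)*4 = 5 + ((-6*F)*F)*4 = 5 - 6*F²*4 = 5 - 24*F²)
327605/282093 + 491201/m(-339 - 1*299) = 327605/282093 + 491201/(5 - 24*(-339 - 1*299)²) = 327605*(1/282093) + 491201/(5 - 24*(-339 - 299)²) = 327605/282093 + 491201/(5 - 24*(-638)²) = 327605/282093 + 491201/(5 - 24*407044) = 327605/282093 + 491201/(5 - 9769056) = 327605/282093 + 491201/(-9769051) = 327605/282093 + 491201*(-1/9769051) = 327605/282093 - 491201/9769051 = 3061825589162/2755780903743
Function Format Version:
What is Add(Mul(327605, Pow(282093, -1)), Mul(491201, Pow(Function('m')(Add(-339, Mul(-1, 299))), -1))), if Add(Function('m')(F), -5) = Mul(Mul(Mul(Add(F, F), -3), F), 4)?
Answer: Rational(3061825589162, 2755780903743) ≈ 1.1111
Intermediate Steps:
Function('m')(F) = Add(5, Mul(-24, Pow(F, 2))) (Function('m')(F) = Add(5, Mul(Mul(Mul(Add(F, F), -3), F), 4)) = Add(5, Mul(Mul(Mul(Mul(2, F), -3), F), 4)) = Add(5, Mul(Mul(Mul(-6, F), F), 4)) = Add(5, Mul(Mul(-6, Pow(F, 2)), 4)) = Add(5, Mul(-24, Pow(F, 2))))
Add(Mul(327605, Pow(282093, -1)), Mul(491201, Pow(Function('m')(Add(-339, Mul(-1, 299))), -1))) = Add(Mul(327605, Pow(282093, -1)), Mul(491201, Pow(Add(5, Mul(-24, Pow(Add(-339, Mul(-1, 299)), 2))), -1))) = Add(Mul(327605, Rational(1, 282093)), Mul(491201, Pow(Add(5, Mul(-24, Pow(Add(-339, -299), 2))), -1))) = Add(Rational(327605, 282093), Mul(491201, Pow(Add(5, Mul(-24, Pow(-638, 2))), -1))) = Add(Rational(327605, 282093), Mul(491201, Pow(Add(5, Mul(-24, 407044)), -1))) = Add(Rational(327605, 282093), Mul(491201, Pow(Add(5, -9769056), -1))) = Add(Rational(327605, 282093), Mul(491201, Pow(-9769051, -1))) = Add(Rational(327605, 282093), Mul(491201, Rational(-1, 9769051))) = Add(Rational(327605, 282093), Rational(-491201, 9769051)) = Rational(3061825589162, 2755780903743)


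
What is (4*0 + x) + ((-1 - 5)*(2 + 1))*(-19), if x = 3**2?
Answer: 351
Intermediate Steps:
x = 9
(4*0 + x) + ((-1 - 5)*(2 + 1))*(-19) = (4*0 + 9) + ((-1 - 5)*(2 + 1))*(-19) = (0 + 9) - 6*3*(-19) = 9 - 18*(-19) = 9 + 342 = 351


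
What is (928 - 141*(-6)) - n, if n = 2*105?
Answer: 1564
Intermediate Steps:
n = 210
(928 - 141*(-6)) - n = (928 - 141*(-6)) - 1*210 = (928 - 1*(-846)) - 210 = (928 + 846) - 210 = 1774 - 210 = 1564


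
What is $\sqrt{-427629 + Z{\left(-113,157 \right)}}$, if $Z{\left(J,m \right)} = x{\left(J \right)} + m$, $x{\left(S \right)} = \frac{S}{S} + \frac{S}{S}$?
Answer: $i \sqrt{427470} \approx 653.81 i$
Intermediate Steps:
$x{\left(S \right)} = 2$ ($x{\left(S \right)} = 1 + 1 = 2$)
$Z{\left(J,m \right)} = 2 + m$
$\sqrt{-427629 + Z{\left(-113,157 \right)}} = \sqrt{-427629 + \left(2 + 157\right)} = \sqrt{-427629 + 159} = \sqrt{-427470} = i \sqrt{427470}$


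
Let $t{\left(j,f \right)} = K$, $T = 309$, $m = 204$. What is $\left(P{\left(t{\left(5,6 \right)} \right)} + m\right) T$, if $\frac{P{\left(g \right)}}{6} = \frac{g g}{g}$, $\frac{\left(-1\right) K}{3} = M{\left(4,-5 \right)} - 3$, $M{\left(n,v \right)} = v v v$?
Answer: $774972$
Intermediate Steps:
$M{\left(n,v \right)} = v^{3}$ ($M{\left(n,v \right)} = v^{2} v = v^{3}$)
$K = 384$ ($K = - 3 \left(\left(-5\right)^{3} - 3\right) = - 3 \left(-125 - 3\right) = \left(-3\right) \left(-128\right) = 384$)
$t{\left(j,f \right)} = 384$
$P{\left(g \right)} = 6 g$ ($P{\left(g \right)} = 6 \frac{g g}{g} = 6 \frac{g^{2}}{g} = 6 g$)
$\left(P{\left(t{\left(5,6 \right)} \right)} + m\right) T = \left(6 \cdot 384 + 204\right) 309 = \left(2304 + 204\right) 309 = 2508 \cdot 309 = 774972$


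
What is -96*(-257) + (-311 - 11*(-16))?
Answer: 24537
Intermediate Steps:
-96*(-257) + (-311 - 11*(-16)) = 24672 + (-311 - 1*(-176)) = 24672 + (-311 + 176) = 24672 - 135 = 24537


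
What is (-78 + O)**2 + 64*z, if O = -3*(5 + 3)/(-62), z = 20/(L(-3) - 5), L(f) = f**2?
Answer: 6096356/961 ≈ 6343.8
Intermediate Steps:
z = 5 (z = 20/((-3)**2 - 5) = 20/(9 - 5) = 20/4 = 20*(1/4) = 5)
O = 12/31 (O = -3*8*(-1/62) = -24*(-1/62) = 12/31 ≈ 0.38710)
(-78 + O)**2 + 64*z = (-78 + 12/31)**2 + 64*5 = (-2406/31)**2 + 320 = 5788836/961 + 320 = 6096356/961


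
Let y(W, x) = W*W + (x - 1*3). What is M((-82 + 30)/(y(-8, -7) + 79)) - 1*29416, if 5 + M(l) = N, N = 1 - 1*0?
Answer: -29420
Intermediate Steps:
y(W, x) = -3 + x + W² (y(W, x) = W² + (x - 3) = W² + (-3 + x) = -3 + x + W²)
N = 1 (N = 1 + 0 = 1)
M(l) = -4 (M(l) = -5 + 1 = -4)
M((-82 + 30)/(y(-8, -7) + 79)) - 1*29416 = -4 - 1*29416 = -4 - 29416 = -29420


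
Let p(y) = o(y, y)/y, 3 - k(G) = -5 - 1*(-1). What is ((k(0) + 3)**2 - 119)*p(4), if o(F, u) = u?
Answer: -19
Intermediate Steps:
k(G) = 7 (k(G) = 3 - (-5 - 1*(-1)) = 3 - (-5 + 1) = 3 - 1*(-4) = 3 + 4 = 7)
p(y) = 1 (p(y) = y/y = 1)
((k(0) + 3)**2 - 119)*p(4) = ((7 + 3)**2 - 119)*1 = (10**2 - 119)*1 = (100 - 119)*1 = -19*1 = -19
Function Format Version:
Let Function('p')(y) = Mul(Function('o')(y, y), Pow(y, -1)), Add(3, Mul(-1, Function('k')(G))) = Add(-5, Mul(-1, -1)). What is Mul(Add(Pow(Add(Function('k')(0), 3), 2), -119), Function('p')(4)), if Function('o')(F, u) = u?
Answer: -19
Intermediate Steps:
Function('k')(G) = 7 (Function('k')(G) = Add(3, Mul(-1, Add(-5, Mul(-1, -1)))) = Add(3, Mul(-1, Add(-5, 1))) = Add(3, Mul(-1, -4)) = Add(3, 4) = 7)
Function('p')(y) = 1 (Function('p')(y) = Mul(y, Pow(y, -1)) = 1)
Mul(Add(Pow(Add(Function('k')(0), 3), 2), -119), Function('p')(4)) = Mul(Add(Pow(Add(7, 3), 2), -119), 1) = Mul(Add(Pow(10, 2), -119), 1) = Mul(Add(100, -119), 1) = Mul(-19, 1) = -19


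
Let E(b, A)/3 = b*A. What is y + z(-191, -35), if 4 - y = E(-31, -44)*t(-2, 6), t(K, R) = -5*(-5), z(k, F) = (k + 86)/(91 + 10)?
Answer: -10332001/101 ≈ -1.0230e+5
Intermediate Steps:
z(k, F) = 86/101 + k/101 (z(k, F) = (86 + k)/101 = (86 + k)*(1/101) = 86/101 + k/101)
E(b, A) = 3*A*b (E(b, A) = 3*(b*A) = 3*(A*b) = 3*A*b)
t(K, R) = 25
y = -102296 (y = 4 - 3*(-44)*(-31)*25 = 4 - 4092*25 = 4 - 1*102300 = 4 - 102300 = -102296)
y + z(-191, -35) = -102296 + (86/101 + (1/101)*(-191)) = -102296 + (86/101 - 191/101) = -102296 - 105/101 = -10332001/101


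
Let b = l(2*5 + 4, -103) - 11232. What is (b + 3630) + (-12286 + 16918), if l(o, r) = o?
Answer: -2956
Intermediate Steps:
b = -11218 (b = (2*5 + 4) - 11232 = (10 + 4) - 11232 = 14 - 11232 = -11218)
(b + 3630) + (-12286 + 16918) = (-11218 + 3630) + (-12286 + 16918) = -7588 + 4632 = -2956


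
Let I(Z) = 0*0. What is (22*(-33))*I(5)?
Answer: 0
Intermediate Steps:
I(Z) = 0
(22*(-33))*I(5) = (22*(-33))*0 = -726*0 = 0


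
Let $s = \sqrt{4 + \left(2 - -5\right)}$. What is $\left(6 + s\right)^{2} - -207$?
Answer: $254 + 12 \sqrt{11} \approx 293.8$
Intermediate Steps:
$s = \sqrt{11}$ ($s = \sqrt{4 + \left(2 + 5\right)} = \sqrt{4 + 7} = \sqrt{11} \approx 3.3166$)
$\left(6 + s\right)^{2} - -207 = \left(6 + \sqrt{11}\right)^{2} - -207 = \left(6 + \sqrt{11}\right)^{2} + 207 = 207 + \left(6 + \sqrt{11}\right)^{2}$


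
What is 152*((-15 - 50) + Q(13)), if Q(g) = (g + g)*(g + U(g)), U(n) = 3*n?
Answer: 195624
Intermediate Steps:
Q(g) = 8*g² (Q(g) = (g + g)*(g + 3*g) = (2*g)*(4*g) = 8*g²)
152*((-15 - 50) + Q(13)) = 152*((-15 - 50) + 8*13²) = 152*(-65 + 8*169) = 152*(-65 + 1352) = 152*1287 = 195624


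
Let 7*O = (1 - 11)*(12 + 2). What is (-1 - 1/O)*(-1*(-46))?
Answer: -437/10 ≈ -43.700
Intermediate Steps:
O = -20 (O = ((1 - 11)*(12 + 2))/7 = (-10*14)/7 = (⅐)*(-140) = -20)
(-1 - 1/O)*(-1*(-46)) = (-1 - 1/(-20))*(-1*(-46)) = (-1 - 1*(-1/20))*46 = (-1 + 1/20)*46 = -19/20*46 = -437/10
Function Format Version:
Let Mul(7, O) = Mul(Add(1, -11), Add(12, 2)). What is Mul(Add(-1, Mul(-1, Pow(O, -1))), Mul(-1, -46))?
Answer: Rational(-437, 10) ≈ -43.700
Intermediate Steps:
O = -20 (O = Mul(Rational(1, 7), Mul(Add(1, -11), Add(12, 2))) = Mul(Rational(1, 7), Mul(-10, 14)) = Mul(Rational(1, 7), -140) = -20)
Mul(Add(-1, Mul(-1, Pow(O, -1))), Mul(-1, -46)) = Mul(Add(-1, Mul(-1, Pow(-20, -1))), Mul(-1, -46)) = Mul(Add(-1, Mul(-1, Rational(-1, 20))), 46) = Mul(Add(-1, Rational(1, 20)), 46) = Mul(Rational(-19, 20), 46) = Rational(-437, 10)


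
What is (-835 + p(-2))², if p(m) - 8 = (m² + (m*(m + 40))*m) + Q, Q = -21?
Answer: 478864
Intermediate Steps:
p(m) = -13 + m² + m²*(40 + m) (p(m) = 8 + ((m² + (m*(m + 40))*m) - 21) = 8 + ((m² + (m*(40 + m))*m) - 21) = 8 + ((m² + m²*(40 + m)) - 21) = 8 + (-21 + m² + m²*(40 + m)) = -13 + m² + m²*(40 + m))
(-835 + p(-2))² = (-835 + (-13 + (-2)³ + 41*(-2)²))² = (-835 + (-13 - 8 + 41*4))² = (-835 + (-13 - 8 + 164))² = (-835 + 143)² = (-692)² = 478864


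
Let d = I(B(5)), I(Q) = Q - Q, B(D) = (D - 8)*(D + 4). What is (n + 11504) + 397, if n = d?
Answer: 11901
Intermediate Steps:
B(D) = (-8 + D)*(4 + D)
I(Q) = 0
d = 0
n = 0
(n + 11504) + 397 = (0 + 11504) + 397 = 11504 + 397 = 11901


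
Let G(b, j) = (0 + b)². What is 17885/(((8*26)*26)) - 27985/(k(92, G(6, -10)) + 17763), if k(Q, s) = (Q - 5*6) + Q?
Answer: 169102665/96895136 ≈ 1.7452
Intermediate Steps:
G(b, j) = b²
k(Q, s) = -30 + 2*Q (k(Q, s) = (Q - 30) + Q = (-30 + Q) + Q = -30 + 2*Q)
17885/(((8*26)*26)) - 27985/(k(92, G(6, -10)) + 17763) = 17885/(((8*26)*26)) - 27985/((-30 + 2*92) + 17763) = 17885/((208*26)) - 27985/((-30 + 184) + 17763) = 17885/5408 - 27985/(154 + 17763) = 17885*(1/5408) - 27985/17917 = 17885/5408 - 27985*1/17917 = 17885/5408 - 27985/17917 = 169102665/96895136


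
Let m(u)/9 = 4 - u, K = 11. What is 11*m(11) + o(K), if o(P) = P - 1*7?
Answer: -689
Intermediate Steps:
m(u) = 36 - 9*u (m(u) = 9*(4 - u) = 36 - 9*u)
o(P) = -7 + P (o(P) = P - 7 = -7 + P)
11*m(11) + o(K) = 11*(36 - 9*11) + (-7 + 11) = 11*(36 - 99) + 4 = 11*(-63) + 4 = -693 + 4 = -689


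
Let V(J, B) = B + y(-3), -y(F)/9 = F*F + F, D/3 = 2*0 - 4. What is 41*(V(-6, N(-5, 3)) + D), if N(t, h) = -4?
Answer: -2870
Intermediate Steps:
D = -12 (D = 3*(2*0 - 4) = 3*(0 - 4) = 3*(-4) = -12)
y(F) = -9*F - 9*F² (y(F) = -9*(F*F + F) = -9*(F² + F) = -9*(F + F²) = -9*F - 9*F²)
V(J, B) = -54 + B (V(J, B) = B - 9*(-3)*(1 - 3) = B - 9*(-3)*(-2) = B - 54 = -54 + B)
41*(V(-6, N(-5, 3)) + D) = 41*((-54 - 4) - 12) = 41*(-58 - 12) = 41*(-70) = -2870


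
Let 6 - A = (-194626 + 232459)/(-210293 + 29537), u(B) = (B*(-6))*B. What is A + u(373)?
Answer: -50296428925/60252 ≈ -8.3477e+5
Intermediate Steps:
u(B) = -6*B**2 (u(B) = (-6*B)*B = -6*B**2)
A = 374123/60252 (A = 6 - (-194626 + 232459)/(-210293 + 29537) = 6 - 37833/(-180756) = 6 - 37833*(-1)/180756 = 6 - 1*(-12611/60252) = 6 + 12611/60252 = 374123/60252 ≈ 6.2093)
A + u(373) = 374123/60252 - 6*373**2 = 374123/60252 - 6*139129 = 374123/60252 - 834774 = -50296428925/60252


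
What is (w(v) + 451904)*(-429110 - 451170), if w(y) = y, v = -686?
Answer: -397198181040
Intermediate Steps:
(w(v) + 451904)*(-429110 - 451170) = (-686 + 451904)*(-429110 - 451170) = 451218*(-880280) = -397198181040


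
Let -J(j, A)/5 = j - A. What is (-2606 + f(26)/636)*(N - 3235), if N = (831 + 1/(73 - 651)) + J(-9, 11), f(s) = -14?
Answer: 1103610538795/183804 ≈ 6.0043e+6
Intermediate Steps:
J(j, A) = -5*j + 5*A (J(j, A) = -5*(j - A) = -5*j + 5*A)
N = 538117/578 (N = (831 + 1/(73 - 651)) + (-5*(-9) + 5*11) = (831 + 1/(-578)) + (45 + 55) = (831 - 1/578) + 100 = 480317/578 + 100 = 538117/578 ≈ 931.00)
(-2606 + f(26)/636)*(N - 3235) = (-2606 - 14/636)*(538117/578 - 3235) = (-2606 - 14*1/636)*(-1331713/578) = (-2606 - 7/318)*(-1331713/578) = -828715/318*(-1331713/578) = 1103610538795/183804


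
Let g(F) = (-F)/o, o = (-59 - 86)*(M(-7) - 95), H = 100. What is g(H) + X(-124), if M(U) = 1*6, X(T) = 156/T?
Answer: -101279/80011 ≈ -1.2658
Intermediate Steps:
M(U) = 6
o = 12905 (o = (-59 - 86)*(6 - 95) = -145*(-89) = 12905)
g(F) = -F/12905
g(H) + X(-124) = -1/12905*100 + 156/(-124) = -20/2581 + 156*(-1/124) = -20/2581 - 39/31 = -101279/80011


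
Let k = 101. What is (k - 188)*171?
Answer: -14877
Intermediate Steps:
(k - 188)*171 = (101 - 188)*171 = -87*171 = -14877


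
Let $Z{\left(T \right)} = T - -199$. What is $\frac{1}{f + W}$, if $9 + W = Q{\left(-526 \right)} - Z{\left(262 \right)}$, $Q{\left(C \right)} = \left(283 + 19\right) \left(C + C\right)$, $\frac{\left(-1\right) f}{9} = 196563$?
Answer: $- \frac{1}{2087241} \approx -4.791 \cdot 10^{-7}$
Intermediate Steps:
$f = -1769067$ ($f = \left(-9\right) 196563 = -1769067$)
$Q{\left(C \right)} = 604 C$ ($Q{\left(C \right)} = 302 \cdot 2 C = 604 C$)
$Z{\left(T \right)} = 199 + T$ ($Z{\left(T \right)} = T + 199 = 199 + T$)
$W = -318174$ ($W = -9 + \left(604 \left(-526\right) - \left(199 + 262\right)\right) = -9 - 318165 = -318174$)
$\frac{1}{f + W} = \frac{1}{-1769067 - 318174} = \frac{1}{-2087241} = - \frac{1}{2087241}$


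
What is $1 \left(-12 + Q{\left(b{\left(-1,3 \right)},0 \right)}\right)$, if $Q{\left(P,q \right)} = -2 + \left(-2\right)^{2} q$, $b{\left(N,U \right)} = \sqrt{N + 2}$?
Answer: $-14$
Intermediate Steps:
$b{\left(N,U \right)} = \sqrt{2 + N}$
$Q{\left(P,q \right)} = -2 + 4 q$
$1 \left(-12 + Q{\left(b{\left(-1,3 \right)},0 \right)}\right) = 1 \left(-12 + \left(-2 + 4 \cdot 0\right)\right) = 1 \left(-12 + \left(-2 + 0\right)\right) = 1 \left(-12 - 2\right) = 1 \left(-14\right) = -14$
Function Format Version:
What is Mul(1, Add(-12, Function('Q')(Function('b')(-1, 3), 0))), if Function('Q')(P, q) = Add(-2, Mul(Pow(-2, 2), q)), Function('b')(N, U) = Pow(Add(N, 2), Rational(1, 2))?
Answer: -14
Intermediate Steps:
Function('b')(N, U) = Pow(Add(2, N), Rational(1, 2))
Function('Q')(P, q) = Add(-2, Mul(4, q))
Mul(1, Add(-12, Function('Q')(Function('b')(-1, 3), 0))) = Mul(1, Add(-12, Add(-2, Mul(4, 0)))) = Mul(1, Add(-12, Add(-2, 0))) = Mul(1, Add(-12, -2)) = Mul(1, -14) = -14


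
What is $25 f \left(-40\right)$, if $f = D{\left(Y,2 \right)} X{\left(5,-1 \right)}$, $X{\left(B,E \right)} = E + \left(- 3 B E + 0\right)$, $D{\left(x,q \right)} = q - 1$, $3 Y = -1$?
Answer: $-14000$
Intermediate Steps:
$Y = - \frac{1}{3}$ ($Y = \frac{1}{3} \left(-1\right) = - \frac{1}{3} \approx -0.33333$)
$D{\left(x,q \right)} = -1 + q$ ($D{\left(x,q \right)} = q - 1 = -1 + q$)
$X{\left(B,E \right)} = E - 3 B E$ ($X{\left(B,E \right)} = E + \left(- 3 B E + 0\right) = E - 3 B E$)
$f = 14$ ($f = \left(-1 + 2\right) \left(- (1 - 15)\right) = 1 \left(- (1 - 15)\right) = 1 \left(\left(-1\right) \left(-14\right)\right) = 1 \cdot 14 = 14$)
$25 f \left(-40\right) = 25 \cdot 14 \left(-40\right) = 350 \left(-40\right) = -14000$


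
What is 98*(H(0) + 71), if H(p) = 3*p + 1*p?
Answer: 6958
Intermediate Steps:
H(p) = 4*p (H(p) = 3*p + p = 4*p)
98*(H(0) + 71) = 98*(4*0 + 71) = 98*(0 + 71) = 98*71 = 6958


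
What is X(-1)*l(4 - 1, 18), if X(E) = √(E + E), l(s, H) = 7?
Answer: 7*I*√2 ≈ 9.8995*I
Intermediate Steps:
X(E) = √2*√E (X(E) = √(2*E) = √2*√E)
X(-1)*l(4 - 1, 18) = (√2*√(-1))*7 = (√2*I)*7 = (I*√2)*7 = 7*I*√2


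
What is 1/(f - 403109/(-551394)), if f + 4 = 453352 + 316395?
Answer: 551394/424432074851 ≈ 1.2991e-6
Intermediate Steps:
f = 769743 (f = -4 + (453352 + 316395) = -4 + 769747 = 769743)
1/(f - 403109/(-551394)) = 1/(769743 - 403109/(-551394)) = 1/(769743 - 403109*(-1/551394)) = 1/(769743 + 403109/551394) = 1/(424432074851/551394) = 551394/424432074851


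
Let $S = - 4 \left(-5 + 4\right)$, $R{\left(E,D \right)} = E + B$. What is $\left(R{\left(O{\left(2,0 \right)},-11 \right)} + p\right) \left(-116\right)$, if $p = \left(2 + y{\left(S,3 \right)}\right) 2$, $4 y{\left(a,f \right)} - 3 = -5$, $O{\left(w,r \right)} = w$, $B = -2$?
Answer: $-348$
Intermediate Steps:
$R{\left(E,D \right)} = -2 + E$ ($R{\left(E,D \right)} = E - 2 = -2 + E$)
$S = 4$ ($S = \left(-4\right) \left(-1\right) = 4$)
$y{\left(a,f \right)} = - \frac{1}{2}$ ($y{\left(a,f \right)} = \frac{3}{4} + \frac{1}{4} \left(-5\right) = \frac{3}{4} - \frac{5}{4} = - \frac{1}{2}$)
$p = 3$ ($p = \left(2 - \frac{1}{2}\right) 2 = \frac{3}{2} \cdot 2 = 3$)
$\left(R{\left(O{\left(2,0 \right)},-11 \right)} + p\right) \left(-116\right) = \left(\left(-2 + 2\right) + 3\right) \left(-116\right) = \left(0 + 3\right) \left(-116\right) = 3 \left(-116\right) = -348$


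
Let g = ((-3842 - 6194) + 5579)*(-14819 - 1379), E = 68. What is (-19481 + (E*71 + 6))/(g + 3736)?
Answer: -14647/72198222 ≈ -0.00020287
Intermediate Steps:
g = 72194486 (g = (-10036 + 5579)*(-16198) = -4457*(-16198) = 72194486)
(-19481 + (E*71 + 6))/(g + 3736) = (-19481 + (68*71 + 6))/(72194486 + 3736) = (-19481 + (4828 + 6))/72198222 = (-19481 + 4834)*(1/72198222) = -14647*1/72198222 = -14647/72198222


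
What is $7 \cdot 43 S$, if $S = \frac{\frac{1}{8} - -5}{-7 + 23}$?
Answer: $\frac{12341}{128} \approx 96.414$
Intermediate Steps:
$S = \frac{41}{128}$ ($S = \frac{\frac{1}{8} + \left(-4 + 9\right)}{16} = \left(\frac{1}{8} + 5\right) \frac{1}{16} = \frac{41}{8} \cdot \frac{1}{16} = \frac{41}{128} \approx 0.32031$)
$7 \cdot 43 S = 7 \cdot 43 \cdot \frac{41}{128} = 301 \cdot \frac{41}{128} = \frac{12341}{128}$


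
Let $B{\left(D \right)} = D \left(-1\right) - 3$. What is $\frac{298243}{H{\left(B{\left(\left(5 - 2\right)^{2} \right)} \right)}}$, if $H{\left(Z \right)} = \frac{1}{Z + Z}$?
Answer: $-7157832$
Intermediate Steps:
$B{\left(D \right)} = -3 - D$ ($B{\left(D \right)} = - D - 3 = -3 - D$)
$H{\left(Z \right)} = \frac{1}{2 Z}$
$\frac{298243}{H{\left(B{\left(\left(5 - 2\right)^{2} \right)} \right)}} = \frac{298243}{\frac{1}{2} \frac{1}{-3 - \left(5 - 2\right)^{2}}} = \frac{298243}{\frac{1}{2} \frac{1}{-3 - 3^{2}}} = \frac{298243}{\frac{1}{2} \frac{1}{-3 - 9}} = \frac{298243}{\frac{1}{2} \frac{1}{-12}} = \frac{298243}{\frac{1}{2} \left(- \frac{1}{12}\right)} = \frac{298243}{- \frac{1}{24}} = 298243 \left(-24\right) = -7157832$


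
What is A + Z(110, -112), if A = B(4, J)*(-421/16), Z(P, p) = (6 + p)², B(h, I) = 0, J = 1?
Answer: 11236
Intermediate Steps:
A = 0 (A = 0*(-421/16) = 0)
A + Z(110, -112) = 0 + (6 - 112)² = 0 + (-106)² = 0 + 11236 = 11236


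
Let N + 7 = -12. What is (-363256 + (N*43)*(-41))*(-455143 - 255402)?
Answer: 234308608655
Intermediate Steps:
N = -19 (N = -7 - 12 = -19)
(-363256 + (N*43)*(-41))*(-455143 - 255402) = (-363256 - 19*43*(-41))*(-455143 - 255402) = (-363256 - 817*(-41))*(-710545) = (-363256 + 33497)*(-710545) = -329759*(-710545) = 234308608655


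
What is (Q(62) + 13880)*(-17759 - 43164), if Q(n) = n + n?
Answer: -853165692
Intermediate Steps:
Q(n) = 2*n
(Q(62) + 13880)*(-17759 - 43164) = (2*62 + 13880)*(-17759 - 43164) = (124 + 13880)*(-60923) = 14004*(-60923) = -853165692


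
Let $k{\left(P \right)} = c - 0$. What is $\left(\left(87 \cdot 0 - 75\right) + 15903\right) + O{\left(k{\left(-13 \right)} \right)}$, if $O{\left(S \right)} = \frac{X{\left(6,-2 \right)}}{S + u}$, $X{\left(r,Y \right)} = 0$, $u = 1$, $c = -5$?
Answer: $15828$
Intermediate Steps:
$k{\left(P \right)} = -5$ ($k{\left(P \right)} = -5 - 0 = -5 + 0 = -5$)
$O{\left(S \right)} = 0$ ($O{\left(S \right)} = \frac{0}{S + 1} = \frac{0}{1 + S} = 0$)
$\left(\left(87 \cdot 0 - 75\right) + 15903\right) + O{\left(k{\left(-13 \right)} \right)} = \left(\left(87 \cdot 0 - 75\right) + 15903\right) + 0 = \left(\left(0 - 75\right) + 15903\right) + 0 = \left(-75 + 15903\right) + 0 = 15828 + 0 = 15828$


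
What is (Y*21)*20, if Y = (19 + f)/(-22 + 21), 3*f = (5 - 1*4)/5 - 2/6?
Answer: -23884/3 ≈ -7961.3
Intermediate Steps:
f = -2/45 (f = ((5 - 1*4)/5 - 2/6)/3 = ((5 - 4)*(⅕) - 2*⅙)/3 = (1*(⅕) - ⅓)/3 = (⅕ - ⅓)/3 = (⅓)*(-2/15) = -2/45 ≈ -0.044444)
Y = -853/45 (Y = (19 - 2/45)/(-22 + 21) = (853/45)/(-1) = (853/45)*(-1) = -853/45 ≈ -18.956)
(Y*21)*20 = -853/45*21*20 = -5971/15*20 = -23884/3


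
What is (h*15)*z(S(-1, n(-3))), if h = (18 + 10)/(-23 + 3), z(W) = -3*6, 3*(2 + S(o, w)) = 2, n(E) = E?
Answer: 378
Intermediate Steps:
S(o, w) = -4/3 (S(o, w) = -2 + (1/3)*2 = -2 + 2/3 = -4/3)
z(W) = -18
h = -7/5 (h = 28/(-20) = 28*(-1/20) = -7/5 ≈ -1.4000)
(h*15)*z(S(-1, n(-3))) = -7/5*15*(-18) = -21*(-18) = 378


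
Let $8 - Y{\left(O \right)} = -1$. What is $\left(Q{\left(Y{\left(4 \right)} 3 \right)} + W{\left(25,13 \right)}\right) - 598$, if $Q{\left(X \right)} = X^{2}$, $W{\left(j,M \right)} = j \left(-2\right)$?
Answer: $81$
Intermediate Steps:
$Y{\left(O \right)} = 9$ ($Y{\left(O \right)} = 8 - -1 = 8 + 1 = 9$)
$W{\left(j,M \right)} = - 2 j$
$\left(Q{\left(Y{\left(4 \right)} 3 \right)} + W{\left(25,13 \right)}\right) - 598 = \left(\left(9 \cdot 3\right)^{2} - 50\right) - 598 = \left(27^{2} - 50\right) - 598 = \left(729 - 50\right) - 598 = 679 - 598 = 81$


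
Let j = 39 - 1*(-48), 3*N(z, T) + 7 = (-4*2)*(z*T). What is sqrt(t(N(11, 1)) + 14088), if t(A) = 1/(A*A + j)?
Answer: sqrt(84701344269)/2452 ≈ 118.69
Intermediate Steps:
N(z, T) = -7/3 - 8*T*z/3 (N(z, T) = -7/3 + ((-4*2)*(z*T))/3 = -7/3 + (-8*T*z)/3 = -7/3 - 8*T*z/3)
j = 87 (j = 39 + 48 = 87)
t(A) = 1/(87 + A**2) (t(A) = 1/(A*A + 87) = 1/(A**2 + 87) = 1/(87 + A**2))
sqrt(t(N(11, 1)) + 14088) = sqrt(1/(87 + (-7/3 - 8/3*1*11)**2) + 14088) = sqrt(1/(87 + (-7/3 - 88/3)**2) + 14088) = sqrt(1/(87 + (-95/3)**2) + 14088) = sqrt(1/(87 + 9025/9) + 14088) = sqrt(1/(9808/9) + 14088) = sqrt(9/9808 + 14088) = sqrt(138175113/9808) = sqrt(84701344269)/2452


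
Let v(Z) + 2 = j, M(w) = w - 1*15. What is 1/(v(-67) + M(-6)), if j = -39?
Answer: -1/62 ≈ -0.016129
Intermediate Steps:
M(w) = -15 + w (M(w) = w - 15 = -15 + w)
v(Z) = -41 (v(Z) = -2 - 39 = -41)
1/(v(-67) + M(-6)) = 1/(-41 + (-15 - 6)) = 1/(-41 - 21) = 1/(-62) = -1/62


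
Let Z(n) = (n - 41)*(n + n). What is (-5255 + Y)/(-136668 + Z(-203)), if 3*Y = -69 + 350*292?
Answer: -6169/8058 ≈ -0.76557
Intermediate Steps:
Z(n) = 2*n*(-41 + n) (Z(n) = (-41 + n)*(2*n) = 2*n*(-41 + n))
Y = 102131/3 (Y = (-69 + 350*292)/3 = (-69 + 102200)/3 = (⅓)*102131 = 102131/3 ≈ 34044.)
(-5255 + Y)/(-136668 + Z(-203)) = (-5255 + 102131/3)/(-136668 + 2*(-203)*(-41 - 203)) = 86366/(3*(-136668 + 2*(-203)*(-244))) = 86366/(3*(-136668 + 99064)) = (86366/3)/(-37604) = (86366/3)*(-1/37604) = -6169/8058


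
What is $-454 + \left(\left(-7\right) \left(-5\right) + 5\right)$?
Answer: $-414$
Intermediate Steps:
$-454 + \left(\left(-7\right) \left(-5\right) + 5\right) = -454 + \left(35 + 5\right) = -454 + 40 = -414$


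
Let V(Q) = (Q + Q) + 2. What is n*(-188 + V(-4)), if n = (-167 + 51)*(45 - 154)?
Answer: -2452936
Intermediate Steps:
V(Q) = 2 + 2*Q (V(Q) = 2*Q + 2 = 2 + 2*Q)
n = 12644 (n = -116*(-109) = 12644)
n*(-188 + V(-4)) = 12644*(-188 + (2 + 2*(-4))) = 12644*(-188 + (2 - 8)) = 12644*(-188 - 6) = 12644*(-194) = -2452936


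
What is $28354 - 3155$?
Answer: $25199$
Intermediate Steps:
$28354 - 3155 = 25199$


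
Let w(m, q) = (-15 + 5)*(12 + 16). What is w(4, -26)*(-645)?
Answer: 180600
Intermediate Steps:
w(m, q) = -280 (w(m, q) = -10*28 = -280)
w(4, -26)*(-645) = -280*(-645) = 180600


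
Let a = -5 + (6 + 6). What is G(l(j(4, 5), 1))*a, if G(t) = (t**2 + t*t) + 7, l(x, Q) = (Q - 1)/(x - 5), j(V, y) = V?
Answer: 49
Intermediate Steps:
l(x, Q) = (-1 + Q)/(-5 + x)
a = 7 (a = -5 + 12 = 7)
G(t) = 7 + 2*t**2 (G(t) = (t**2 + t**2) + 7 = 2*t**2 + 7 = 7 + 2*t**2)
G(l(j(4, 5), 1))*a = (7 + 2*((-1 + 1)/(-5 + 4))**2)*7 = (7 + 2*(0/(-1))**2)*7 = (7 + 2*(-1*0)**2)*7 = (7 + 2*0**2)*7 = (7 + 2*0)*7 = (7 + 0)*7 = 7*7 = 49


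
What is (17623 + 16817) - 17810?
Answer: 16630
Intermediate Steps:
(17623 + 16817) - 17810 = 34440 - 17810 = 16630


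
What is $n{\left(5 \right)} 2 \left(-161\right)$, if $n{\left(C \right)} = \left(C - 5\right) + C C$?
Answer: $-8050$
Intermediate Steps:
$n{\left(C \right)} = -5 + C + C^{2}$ ($n{\left(C \right)} = \left(C - 5\right) + C^{2} = \left(-5 + C\right) + C^{2} = -5 + C + C^{2}$)
$n{\left(5 \right)} 2 \left(-161\right) = \left(-5 + 5 + 5^{2}\right) 2 \left(-161\right) = \left(-5 + 5 + 25\right) 2 \left(-161\right) = 25 \cdot 2 \left(-161\right) = 50 \left(-161\right) = -8050$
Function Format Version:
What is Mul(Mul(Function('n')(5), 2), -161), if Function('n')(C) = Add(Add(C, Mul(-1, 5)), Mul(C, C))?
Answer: -8050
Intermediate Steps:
Function('n')(C) = Add(-5, C, Pow(C, 2)) (Function('n')(C) = Add(Add(C, -5), Pow(C, 2)) = Add(Add(-5, C), Pow(C, 2)) = Add(-5, C, Pow(C, 2)))
Mul(Mul(Function('n')(5), 2), -161) = Mul(Mul(Add(-5, 5, Pow(5, 2)), 2), -161) = Mul(Mul(Add(-5, 5, 25), 2), -161) = Mul(Mul(25, 2), -161) = Mul(50, -161) = -8050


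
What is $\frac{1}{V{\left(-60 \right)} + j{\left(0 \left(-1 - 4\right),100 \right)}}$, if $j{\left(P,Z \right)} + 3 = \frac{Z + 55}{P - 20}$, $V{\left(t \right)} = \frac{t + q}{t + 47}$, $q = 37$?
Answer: $- \frac{52}{467} \approx -0.11135$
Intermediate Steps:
$V{\left(t \right)} = \frac{37 + t}{47 + t}$ ($V{\left(t \right)} = \frac{t + 37}{t + 47} = \frac{37 + t}{47 + t}$)
$j{\left(P,Z \right)} = -3 + \frac{55 + Z}{-20 + P}$ ($j{\left(P,Z \right)} = -3 + \frac{Z + 55}{P - 20} = -3 + \frac{55 + Z}{-20 + P}$)
$\frac{1}{V{\left(-60 \right)} + j{\left(0 \left(-1 - 4\right),100 \right)}} = \frac{1}{\frac{37 - 60}{47 - 60} + \frac{115 + 100 - 3 \cdot 0 \left(-1 - 4\right)}{-20 + 0 \left(-1 - 4\right)}} = \frac{1}{\frac{1}{-13} \left(-23\right) + \frac{115 + 100 - 3 \cdot 0 \left(-5\right)}{-20 + 0 \left(-5\right)}} = \frac{1}{\left(- \frac{1}{13}\right) \left(-23\right) + \frac{115 + 100 - 0}{-20 + 0}} = \frac{1}{\frac{23}{13} + \frac{115 + 100 + 0}{-20}} = \frac{1}{\frac{23}{13} - \frac{43}{4}} = \frac{1}{- \frac{467}{52}} = - \frac{52}{467}$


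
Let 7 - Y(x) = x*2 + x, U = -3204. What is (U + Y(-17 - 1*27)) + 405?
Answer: -2660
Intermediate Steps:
Y(x) = 7 - 3*x (Y(x) = 7 - (x*2 + x) = 7 - (2*x + x) = 7 - 3*x)
(U + Y(-17 - 1*27)) + 405 = (-3204 + (7 - 3*(-17 - 1*27))) + 405 = (-3204 + (7 - 3*(-17 - 27))) + 405 = (-3204 + (7 - 3*(-44))) + 405 = (-3204 + (7 + 132)) + 405 = (-3204 + 139) + 405 = -3065 + 405 = -2660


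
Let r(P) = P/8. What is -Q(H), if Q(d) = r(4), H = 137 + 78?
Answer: -½ ≈ -0.50000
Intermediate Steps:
r(P) = P/8 (r(P) = P*(⅛) = P/8)
H = 215
Q(d) = ½ (Q(d) = (⅛)*4 = ½)
-Q(H) = -1*½ = -½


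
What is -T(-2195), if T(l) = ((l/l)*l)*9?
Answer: 19755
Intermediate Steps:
T(l) = 9*l (T(l) = (1*l)*9 = l*9 = 9*l)
-T(-2195) = -9*(-2195) = -1*(-19755) = 19755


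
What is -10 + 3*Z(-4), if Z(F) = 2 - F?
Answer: 8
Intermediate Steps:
-10 + 3*Z(-4) = -10 + 3*(2 - 1*(-4)) = -10 + 3*(2 + 4) = -10 + 3*6 = -10 + 18 = 8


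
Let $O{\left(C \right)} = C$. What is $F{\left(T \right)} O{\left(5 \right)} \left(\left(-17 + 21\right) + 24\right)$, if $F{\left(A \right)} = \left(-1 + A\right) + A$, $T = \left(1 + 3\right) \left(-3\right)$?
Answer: $-3500$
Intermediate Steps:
$T = -12$ ($T = 4 \left(-3\right) = -12$)
$F{\left(A \right)} = -1 + 2 A$
$F{\left(T \right)} O{\left(5 \right)} \left(\left(-17 + 21\right) + 24\right) = \left(-1 + 2 \left(-12\right)\right) 5 \left(\left(-17 + 21\right) + 24\right) = \left(-1 - 24\right) 5 \left(4 + 24\right) = \left(-25\right) 5 \cdot 28 = \left(-125\right) 28 = -3500$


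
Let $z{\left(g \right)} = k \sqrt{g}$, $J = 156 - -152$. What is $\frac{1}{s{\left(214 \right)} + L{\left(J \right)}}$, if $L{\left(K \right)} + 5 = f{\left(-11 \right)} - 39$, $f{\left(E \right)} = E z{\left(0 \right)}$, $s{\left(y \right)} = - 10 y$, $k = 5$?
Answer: $- \frac{1}{2184} \approx -0.00045788$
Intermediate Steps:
$J = 308$ ($J = 156 + 152 = 308$)
$z{\left(g \right)} = 5 \sqrt{g}$
$f{\left(E \right)} = 0$ ($f{\left(E \right)} = E 5 \sqrt{0} = E 5 \cdot 0 = E 0 = 0$)
$L{\left(K \right)} = -44$ ($L{\left(K \right)} = -5 + \left(0 - 39\right) = -5 - 39 = -44$)
$\frac{1}{s{\left(214 \right)} + L{\left(J \right)}} = \frac{1}{\left(-10\right) 214 - 44} = \frac{1}{-2140 - 44} = \frac{1}{-2184} = - \frac{1}{2184}$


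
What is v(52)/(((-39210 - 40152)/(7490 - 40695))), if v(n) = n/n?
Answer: 33205/79362 ≈ 0.41840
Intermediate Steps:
v(n) = 1
v(52)/(((-39210 - 40152)/(7490 - 40695))) = 1/((-39210 - 40152)/(7490 - 40695)) = 1/(-79362/(-33205)) = 1/(-79362*(-1/33205)) = 1/(79362/33205) = 1*(33205/79362) = 33205/79362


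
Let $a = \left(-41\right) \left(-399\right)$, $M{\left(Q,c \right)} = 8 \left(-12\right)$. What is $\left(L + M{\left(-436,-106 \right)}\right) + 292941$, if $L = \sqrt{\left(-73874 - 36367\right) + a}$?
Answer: $292845 + i \sqrt{93882} \approx 2.9285 \cdot 10^{5} + 306.4 i$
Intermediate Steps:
$M{\left(Q,c \right)} = -96$
$a = 16359$
$L = i \sqrt{93882}$ ($L = \sqrt{\left(-73874 - 36367\right) + 16359} = \sqrt{-110241 + 16359} = \sqrt{-93882} = i \sqrt{93882} \approx 306.4 i$)
$\left(L + M{\left(-436,-106 \right)}\right) + 292941 = \left(i \sqrt{93882} - 96\right) + 292941 = \left(-96 + i \sqrt{93882}\right) + 292941 = 292845 + i \sqrt{93882}$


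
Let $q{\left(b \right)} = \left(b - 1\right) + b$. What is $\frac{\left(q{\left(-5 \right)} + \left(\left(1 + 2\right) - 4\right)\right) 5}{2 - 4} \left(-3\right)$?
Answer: $-90$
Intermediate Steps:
$q{\left(b \right)} = -1 + 2 b$ ($q{\left(b \right)} = \left(-1 + b\right) + b = -1 + 2 b$)
$\frac{\left(q{\left(-5 \right)} + \left(\left(1 + 2\right) - 4\right)\right) 5}{2 - 4} \left(-3\right) = \frac{\left(\left(-1 + 2 \left(-5\right)\right) + \left(\left(1 + 2\right) - 4\right)\right) 5}{2 - 4} \left(-3\right) = \frac{\left(\left(-1 - 10\right) + \left(3 - 4\right)\right) 5}{-2} \left(-3\right) = \left(-11 - 1\right) 5 \left(- \frac{1}{2}\right) \left(-3\right) = \left(-12\right) 5 \left(- \frac{1}{2}\right) \left(-3\right) = \left(-60\right) \left(- \frac{1}{2}\right) \left(-3\right) = 30 \left(-3\right) = -90$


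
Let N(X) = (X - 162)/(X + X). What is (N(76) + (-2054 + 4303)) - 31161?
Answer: -2197355/76 ≈ -28913.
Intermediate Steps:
N(X) = (-162 + X)/(2*X) (N(X) = (-162 + X)/((2*X)) = (-162 + X)*(1/(2*X)) = (-162 + X)/(2*X))
(N(76) + (-2054 + 4303)) - 31161 = ((½)*(-162 + 76)/76 + (-2054 + 4303)) - 31161 = ((½)*(1/76)*(-86) + 2249) - 31161 = (-43/76 + 2249) - 31161 = 170881/76 - 31161 = -2197355/76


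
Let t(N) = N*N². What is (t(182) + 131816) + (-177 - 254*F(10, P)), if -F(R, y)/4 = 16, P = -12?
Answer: 6176463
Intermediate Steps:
F(R, y) = -64 (F(R, y) = -4*16 = -64)
t(N) = N³
(t(182) + 131816) + (-177 - 254*F(10, P)) = (182³ + 131816) + (-177 - 254*(-64)) = (6028568 + 131816) + (-177 + 16256) = 6160384 + 16079 = 6176463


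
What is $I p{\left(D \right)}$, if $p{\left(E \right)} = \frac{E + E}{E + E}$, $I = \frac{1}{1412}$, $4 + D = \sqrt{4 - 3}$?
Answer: $\frac{1}{1412} \approx 0.00070821$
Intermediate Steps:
$D = -3$ ($D = -4 + \sqrt{4 - 3} = -4 + \sqrt{1} = -4 + 1 = -3$)
$I = \frac{1}{1412} \approx 0.00070821$
$p{\left(E \right)} = 1$ ($p{\left(E \right)} = \frac{2 E}{2 E} = 2 E \frac{1}{2 E} = 1$)
$I p{\left(D \right)} = \frac{1}{1412} \cdot 1 = \frac{1}{1412}$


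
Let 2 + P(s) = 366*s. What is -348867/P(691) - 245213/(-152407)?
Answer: 8845575683/38544339928 ≈ 0.22949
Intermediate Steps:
P(s) = -2 + 366*s
-348867/P(691) - 245213/(-152407) = -348867/(-2 + 366*691) - 245213/(-152407) = -348867/(-2 + 252906) - 245213*(-1/152407) = -348867/252904 + 245213/152407 = 8845575683/38544339928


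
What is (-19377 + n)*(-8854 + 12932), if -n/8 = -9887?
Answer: 243534082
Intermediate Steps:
n = 79096 (n = -8*(-9887) = 79096)
(-19377 + n)*(-8854 + 12932) = (-19377 + 79096)*(-8854 + 12932) = 59719*4078 = 243534082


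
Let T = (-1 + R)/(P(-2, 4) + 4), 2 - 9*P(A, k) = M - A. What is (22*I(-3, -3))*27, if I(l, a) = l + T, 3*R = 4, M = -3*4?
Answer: -13959/8 ≈ -1744.9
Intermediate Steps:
M = -12
R = 4/3 (R = (⅓)*4 = 4/3 ≈ 1.3333)
P(A, k) = 14/9 + A/9 (P(A, k) = 2/9 - (-12 - A)/9 = 2/9 + (4/3 + A/9) = 14/9 + A/9)
T = 1/16 (T = (-1 + 4/3)/((14/9 + (⅑)*(-2)) + 4) = 1/(3*((14/9 - 2/9) + 4)) = 1/(3*(4/3 + 4)) = 1/(3*(16/3)) = (⅓)*(3/16) = 1/16 ≈ 0.062500)
I(l, a) = 1/16 + l (I(l, a) = l + 1/16 = 1/16 + l)
(22*I(-3, -3))*27 = (22*(1/16 - 3))*27 = (22*(-47/16))*27 = -517/8*27 = -13959/8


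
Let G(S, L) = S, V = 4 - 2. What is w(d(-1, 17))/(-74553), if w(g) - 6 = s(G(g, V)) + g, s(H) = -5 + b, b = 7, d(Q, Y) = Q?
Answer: -7/74553 ≈ -9.3893e-5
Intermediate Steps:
V = 2
s(H) = 2 (s(H) = -5 + 7 = 2)
w(g) = 8 + g (w(g) = 6 + (2 + g) = 8 + g)
w(d(-1, 17))/(-74553) = (8 - 1)/(-74553) = 7*(-1/74553) = -7/74553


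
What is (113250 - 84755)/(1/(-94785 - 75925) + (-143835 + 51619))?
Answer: -4864381450/15742193361 ≈ -0.30900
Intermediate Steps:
(113250 - 84755)/(1/(-94785 - 75925) + (-143835 + 51619)) = 28495/(1/(-170710) - 92216) = 28495/(-1/170710 - 92216) = 28495/(-15742193361/170710) = 28495*(-170710/15742193361) = -4864381450/15742193361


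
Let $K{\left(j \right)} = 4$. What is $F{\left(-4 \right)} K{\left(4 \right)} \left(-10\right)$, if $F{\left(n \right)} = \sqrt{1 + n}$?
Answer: $- 40 i \sqrt{3} \approx - 69.282 i$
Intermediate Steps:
$F{\left(-4 \right)} K{\left(4 \right)} \left(-10\right) = \sqrt{1 - 4} \cdot 4 \left(-10\right) = \sqrt{-3} \cdot 4 \left(-10\right) = i \sqrt{3} \cdot 4 \left(-10\right) = 4 i \sqrt{3} \left(-10\right) = - 40 i \sqrt{3}$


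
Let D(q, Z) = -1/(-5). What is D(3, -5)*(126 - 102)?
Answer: 24/5 ≈ 4.8000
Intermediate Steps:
D(q, Z) = ⅕ (D(q, Z) = -1*(-⅕) = ⅕)
D(3, -5)*(126 - 102) = (126 - 102)/5 = (⅕)*24 = 24/5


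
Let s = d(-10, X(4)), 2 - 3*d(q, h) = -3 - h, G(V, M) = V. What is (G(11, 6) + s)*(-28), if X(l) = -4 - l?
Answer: -280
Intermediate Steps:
d(q, h) = 5/3 + h/3 (d(q, h) = ⅔ - (-3 - h)/3 = ⅔ + (1 + h/3) = 5/3 + h/3)
s = -1 (s = 5/3 + (-4 - 1*4)/3 = 5/3 + (-4 - 4)/3 = 5/3 + (⅓)*(-8) = 5/3 - 8/3 = -1)
(G(11, 6) + s)*(-28) = (11 - 1)*(-28) = 10*(-28) = -280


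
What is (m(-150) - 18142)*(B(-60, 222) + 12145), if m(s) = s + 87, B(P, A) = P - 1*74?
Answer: -218660255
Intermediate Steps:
B(P, A) = -74 + P (B(P, A) = P - 74 = -74 + P)
m(s) = 87 + s
(m(-150) - 18142)*(B(-60, 222) + 12145) = ((87 - 150) - 18142)*((-74 - 60) + 12145) = (-63 - 18142)*(-134 + 12145) = -18205*12011 = -218660255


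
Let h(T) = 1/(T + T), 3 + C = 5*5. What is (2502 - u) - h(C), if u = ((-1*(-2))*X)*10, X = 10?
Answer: 101287/44 ≈ 2302.0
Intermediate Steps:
C = 22 (C = -3 + 5*5 = -3 + 25 = 22)
u = 200 (u = (-1*(-2)*10)*10 = (2*10)*10 = 20*10 = 200)
h(T) = 1/(2*T)
(2502 - u) - h(C) = (2502 - 1*200) - 1/(2*22) = (2502 - 200) - 1/(2*22) = 2302 - 1*1/44 = 2302 - 1/44 = 101287/44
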